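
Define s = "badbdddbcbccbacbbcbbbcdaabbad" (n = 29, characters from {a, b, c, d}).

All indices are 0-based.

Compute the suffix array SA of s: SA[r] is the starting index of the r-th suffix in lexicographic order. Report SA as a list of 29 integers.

sorted suffixes:
  #0 SA[0]=23  'aabbad'
  #1 SA[1]=24  'abbad'
  #2 SA[2]=13  'acbbcbbbcdaabbad'
  #3 SA[3]=27  'ad'
  #4 SA[4]=1  'adbdddbcbccbacbbcbbbcdaabbad'
  #5 SA[5]=12  'bacbbcbbbcdaabbad'
  #6 SA[6]=26  'bad'
  #7 SA[7]=0  'badbdddbcbccbacbbcbbbcdaabbad'
  #8 SA[8]=25  'bbad'
  #9 SA[9]=18  'bbbcdaabbad'
  #10 SA[10]=15  'bbcbbbcdaabbad'
  #11 SA[11]=19  'bbcdaabbad'
  #12 SA[12]=16  'bcbbbcdaabbad'
  #13 SA[13]=7  'bcbccbacbbcbbbcdaabbad'
  #14 SA[14]=9  'bccbacbbcbbbcdaabbad'
  #15 SA[15]=20  'bcdaabbad'
  #16 SA[16]=3  'bdddbcbccbacbbcbbbcdaabbad'
  #17 SA[17]=11  'cbacbbcbbbcdaabbad'
  #18 SA[18]=17  'cbbbcdaabbad'
  #19 SA[19]=14  'cbbcbbbcdaabbad'
  #20 SA[20]=8  'cbccbacbbcbbbcdaabbad'
  #21 SA[21]=10  'ccbacbbcbbbcdaabbad'
  #22 SA[22]=21  'cdaabbad'
  #23 SA[23]=28  'd'
  #24 SA[24]=22  'daabbad'
  #25 SA[25]=6  'dbcbccbacbbcbbbcdaabbad'
  #26 SA[26]=2  'dbdddbcbccbacbbcbbbcdaabbad'
  #27 SA[27]=5  'ddbcbccbacbbcbbbcdaabbad'
  #28 SA[28]=4  'dddbcbccbacbbcbbbcdaabbad'

[23, 24, 13, 27, 1, 12, 26, 0, 25, 18, 15, 19, 16, 7, 9, 20, 3, 11, 17, 14, 8, 10, 21, 28, 22, 6, 2, 5, 4]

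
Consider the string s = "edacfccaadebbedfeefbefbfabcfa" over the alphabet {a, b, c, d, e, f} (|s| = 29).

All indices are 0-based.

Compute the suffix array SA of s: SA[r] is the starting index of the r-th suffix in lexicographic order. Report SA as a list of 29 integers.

[28, 7, 24, 2, 8, 11, 25, 12, 19, 22, 6, 5, 26, 3, 1, 9, 14, 10, 0, 13, 16, 17, 20, 27, 23, 18, 21, 4, 15]

sorted suffixes:
  #0 SA[0]=28  'a'
  #1 SA[1]=7  'aadebbedfeefbefbfabcfa'
  #2 SA[2]=24  'abcfa'
  #3 SA[3]=2  'acfccaadebbedfeefbefbfabcfa'
  #4 SA[4]=8  'adebbedfeefbefbfabcfa'
  #5 SA[5]=11  'bbedfeefbefbfabcfa'
  #6 SA[6]=25  'bcfa'
  #7 SA[7]=12  'bedfeefbefbfabcfa'
  #8 SA[8]=19  'befbfabcfa'
  #9 SA[9]=22  'bfabcfa'
  #10 SA[10]=6  'caadebbedfeefbefbfabcfa'
  #11 SA[11]=5  'ccaadebbedfeefbefbfabcfa'
  #12 SA[12]=26  'cfa'
  #13 SA[13]=3  'cfccaadebbedfeefbefbfabcfa'
  #14 SA[14]=1  'dacfccaadebbedfeefbefbfabcfa'
  #15 SA[15]=9  'debbedfeefbefbfabcfa'
  #16 SA[16]=14  'dfeefbefbfabcfa'
  #17 SA[17]=10  'ebbedfeefbefbfabcfa'
  #18 SA[18]=0  'edacfccaadebbedfeefbefbfabcfa'
  #19 SA[19]=13  'edfeefbefbfabcfa'
  #20 SA[20]=16  'eefbefbfabcfa'
  #21 SA[21]=17  'efbefbfabcfa'
  #22 SA[22]=20  'efbfabcfa'
  #23 SA[23]=27  'fa'
  #24 SA[24]=23  'fabcfa'
  #25 SA[25]=18  'fbefbfabcfa'
  #26 SA[26]=21  'fbfabcfa'
  #27 SA[27]=4  'fccaadebbedfeefbefbfabcfa'
  #28 SA[28]=15  'feefbefbfabcfa'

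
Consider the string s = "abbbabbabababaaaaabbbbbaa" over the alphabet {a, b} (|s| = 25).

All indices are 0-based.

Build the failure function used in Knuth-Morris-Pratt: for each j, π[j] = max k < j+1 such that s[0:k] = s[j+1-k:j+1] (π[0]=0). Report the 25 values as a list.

[0, 0, 0, 0, 1, 2, 3, 1, 2, 1, 2, 1, 2, 1, 1, 1, 1, 1, 2, 3, 4, 0, 0, 1, 1]

π[0] = 0
j=1 s[j]='b': π[1]=0 (border '')
j=2 s[j]='b': π[2]=0 (border '')
j=3 s[j]='b': π[3]=0 (border '')
j=4 s[j]='a': π[4]=1 (border 'a')
j=5 s[j]='b': π[5]=2 (border 'ab')
j=6 s[j]='b': π[6]=3 (border 'abb')
j=7 s[j]='a': k: 3→0; π[7]=1 (border 'a')
j=8 s[j]='b': π[8]=2 (border 'ab')
j=9 s[j]='a': k: 2→0; π[9]=1 (border 'a')
j=10 s[j]='b': π[10]=2 (border 'ab')
j=11 s[j]='a': k: 2→0; π[11]=1 (border 'a')
j=12 s[j]='b': π[12]=2 (border 'ab')
j=13 s[j]='a': k: 2→0; π[13]=1 (border 'a')
j=14 s[j]='a': k: 1→0; π[14]=1 (border 'a')
j=15 s[j]='a': k: 1→0; π[15]=1 (border 'a')
j=16 s[j]='a': k: 1→0; π[16]=1 (border 'a')
j=17 s[j]='a': k: 1→0; π[17]=1 (border 'a')
j=18 s[j]='b': π[18]=2 (border 'ab')
j=19 s[j]='b': π[19]=3 (border 'abb')
j=20 s[j]='b': π[20]=4 (border 'abbb')
j=21 s[j]='b': k: 4→0; π[21]=0 (border '')
j=22 s[j]='b': π[22]=0 (border '')
j=23 s[j]='a': π[23]=1 (border 'a')
j=24 s[j]='a': k: 1→0; π[24]=1 (border 'a')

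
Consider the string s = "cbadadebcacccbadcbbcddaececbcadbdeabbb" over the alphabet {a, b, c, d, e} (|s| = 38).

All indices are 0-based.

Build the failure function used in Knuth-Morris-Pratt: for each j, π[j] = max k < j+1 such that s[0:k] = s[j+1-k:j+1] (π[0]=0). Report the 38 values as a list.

π[0] = 0
j=1 s[j]='b': π[1]=0 (border '')
j=2 s[j]='a': π[2]=0 (border '')
j=3 s[j]='d': π[3]=0 (border '')
j=4 s[j]='a': π[4]=0 (border '')
j=5 s[j]='d': π[5]=0 (border '')
j=6 s[j]='e': π[6]=0 (border '')
j=7 s[j]='b': π[7]=0 (border '')
j=8 s[j]='c': π[8]=1 (border 'c')
j=9 s[j]='a': k: 1→0; π[9]=0 (border '')
j=10 s[j]='c': π[10]=1 (border 'c')
j=11 s[j]='c': k: 1→0; π[11]=1 (border 'c')
j=12 s[j]='c': k: 1→0; π[12]=1 (border 'c')
j=13 s[j]='b': π[13]=2 (border 'cb')
j=14 s[j]='a': π[14]=3 (border 'cba')
j=15 s[j]='d': π[15]=4 (border 'cbad')
j=16 s[j]='c': k: 4→0; π[16]=1 (border 'c')
j=17 s[j]='b': π[17]=2 (border 'cb')
j=18 s[j]='b': k: 2→0; π[18]=0 (border '')
j=19 s[j]='c': π[19]=1 (border 'c')
j=20 s[j]='d': k: 1→0; π[20]=0 (border '')
j=21 s[j]='d': π[21]=0 (border '')
j=22 s[j]='a': π[22]=0 (border '')
j=23 s[j]='e': π[23]=0 (border '')
j=24 s[j]='c': π[24]=1 (border 'c')
j=25 s[j]='e': k: 1→0; π[25]=0 (border '')
j=26 s[j]='c': π[26]=1 (border 'c')
j=27 s[j]='b': π[27]=2 (border 'cb')
j=28 s[j]='c': k: 2→0; π[28]=1 (border 'c')
j=29 s[j]='a': k: 1→0; π[29]=0 (border '')
j=30 s[j]='d': π[30]=0 (border '')
j=31 s[j]='b': π[31]=0 (border '')
j=32 s[j]='d': π[32]=0 (border '')
j=33 s[j]='e': π[33]=0 (border '')
j=34 s[j]='a': π[34]=0 (border '')
j=35 s[j]='b': π[35]=0 (border '')
j=36 s[j]='b': π[36]=0 (border '')
j=37 s[j]='b': π[37]=0 (border '')

[0, 0, 0, 0, 0, 0, 0, 0, 1, 0, 1, 1, 1, 2, 3, 4, 1, 2, 0, 1, 0, 0, 0, 0, 1, 0, 1, 2, 1, 0, 0, 0, 0, 0, 0, 0, 0, 0]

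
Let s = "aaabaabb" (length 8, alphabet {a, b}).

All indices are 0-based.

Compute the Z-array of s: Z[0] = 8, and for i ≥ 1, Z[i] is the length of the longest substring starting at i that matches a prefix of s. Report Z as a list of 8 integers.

[8, 2, 1, 0, 2, 1, 0, 0]

Z[0]=8
i=1: fresh scan; Z[1]=2 grow→box=[1,3)
i=2: min(r-i=1, Z[1]=2)=1; Z[2]=1
i=3: fresh scan; Z[3]=0
i=4: fresh scan; Z[4]=2 grow→box=[4,6)
i=5: min(r-i=1, Z[1]=2)=1; Z[5]=1
i=6: fresh scan; Z[6]=0
i=7: fresh scan; Z[7]=0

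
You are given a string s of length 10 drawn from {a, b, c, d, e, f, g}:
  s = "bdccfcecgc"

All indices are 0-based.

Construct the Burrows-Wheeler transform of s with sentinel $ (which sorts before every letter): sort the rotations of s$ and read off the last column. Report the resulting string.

c$gdfcebccc

rank  rotation     last
    0  $bdccfcecgc  c
    1  bdccfcecgc$  $
    2  c$bdccfcecg  g
    3  ccfcecgc$bd  d
    4  cecgc$bdccf  f
    5  cfcecgc$bdc  c
    6  cgc$bdccfce  e
    7  dccfcecgc$b  b
    8  ecgc$bdccfc  c
    9  fcecgc$bdcc  c
   10  gc$bdccfcec  c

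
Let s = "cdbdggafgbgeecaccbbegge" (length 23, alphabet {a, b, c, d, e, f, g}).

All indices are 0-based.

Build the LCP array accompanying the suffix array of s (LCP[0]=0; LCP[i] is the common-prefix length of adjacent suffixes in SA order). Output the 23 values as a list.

rank→(start, suffix):
  0 → (14, 'accbbegge')
  1 → (6, 'afgbgeecaccbbegge')
  2 → (17, 'bbegge')
  3 → (2, 'bdggafgbgeecaccbbegge')
  4 → (18, 'begge')
  5 → (9, 'bgeecaccbbegge')
  6 → (13, 'caccbbegge')
  7 → (16, 'cbbegge')
  8 → (15, 'ccbbegge')
  9 → (0, 'cdbdggafgbgeecaccbbegge')
  10 → (1, 'dbdggafgbgeecaccbbegge')
  11 → (3, 'dggafgbgeecaccbbegge')
  12 → (22, 'e')
  13 → (12, 'ecaccbbegge')
  14 → (11, 'eecaccbbegge')
  15 → (19, 'egge')
  16 → (7, 'fgbgeecaccbbegge')
  17 → (5, 'gafgbgeecaccbbegge')
  18 → (8, 'gbgeecaccbbegge')
  19 → (21, 'ge')
  20 → (10, 'geecaccbbegge')
  21 → (4, 'ggafgbgeecaccbbegge')
  22 → (20, 'gge')

SA = [14, 6, 17, 2, 18, 9, 13, 16, 15, 0, 1, 3, 22, 12, 11, 19, 7, 5, 8, 21, 10, 4, 20]
[i] adj suffixes → lcp
  [1] 14/6 → 1 ('a')
  [2] 6/17 → 0 ('')
  [3] 17/2 → 1 ('b')
  [4] 2/18 → 1 ('b')
  [5] 18/9 → 1 ('b')
  [6] 9/13 → 0 ('')
  [7] 13/16 → 1 ('c')
  [8] 16/15 → 1 ('c')
  [9] 15/0 → 1 ('c')
  [10] 0/1 → 0 ('')
  [11] 1/3 → 1 ('d')
  [12] 3/22 → 0 ('')
  [13] 22/12 → 1 ('e')
  [14] 12/11 → 1 ('e')
  [15] 11/19 → 1 ('e')
  [16] 19/7 → 0 ('')
  [17] 7/5 → 0 ('')
  [18] 5/8 → 1 ('g')
  [19] 8/21 → 1 ('g')
  [20] 21/10 → 2 ('ge')
  [21] 10/4 → 1 ('g')
  [22] 4/20 → 2 ('gg')

[0, 1, 0, 1, 1, 1, 0, 1, 1, 1, 0, 1, 0, 1, 1, 1, 0, 0, 1, 1, 2, 1, 2]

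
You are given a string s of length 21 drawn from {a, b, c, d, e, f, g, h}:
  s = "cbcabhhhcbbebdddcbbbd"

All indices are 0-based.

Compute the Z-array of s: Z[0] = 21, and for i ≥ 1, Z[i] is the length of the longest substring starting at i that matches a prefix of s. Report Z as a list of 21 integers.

[21, 0, 1, 0, 0, 0, 0, 0, 2, 0, 0, 0, 0, 0, 0, 0, 2, 0, 0, 0, 0]

Z[0]=21
i=1: fresh scan; Z[1]=0
i=2: fresh scan; Z[2]=1 scan→box=[2,3)
i=3: fresh scan; Z[3]=0
i=4: fresh scan; Z[4]=0
i=5: fresh scan; Z[5]=0
i=6: fresh scan; Z[6]=0
i=7: fresh scan; Z[7]=0
i=8: fresh scan; Z[8]=2 scan→box=[8,10)
i=9: min(r-i=1, Z[1]=0)=0; Z[9]=0
i=10: fresh scan; Z[10]=0
i=11: fresh scan; Z[11]=0
i=12: fresh scan; Z[12]=0
i=13: fresh scan; Z[13]=0
i=14: fresh scan; Z[14]=0
i=15: fresh scan; Z[15]=0
i=16: fresh scan; Z[16]=2 scan→box=[16,18)
i=17: min(r-i=1, Z[1]=0)=0; Z[17]=0
i=18: fresh scan; Z[18]=0
i=19: fresh scan; Z[19]=0
i=20: fresh scan; Z[20]=0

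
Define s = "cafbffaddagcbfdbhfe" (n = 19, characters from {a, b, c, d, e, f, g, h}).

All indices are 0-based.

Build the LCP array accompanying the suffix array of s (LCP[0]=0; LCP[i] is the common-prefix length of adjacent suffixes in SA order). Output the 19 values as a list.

[0, 1, 1, 0, 2, 1, 0, 1, 0, 1, 1, 0, 0, 1, 1, 1, 1, 0, 0]

sorted suffixes:
  #0 SA[0]=6  'addagcbfdbhfe'
  #1 SA[1]=1  'afbffaddagcbfdbhfe'
  #2 SA[2]=9  'agcbfdbhfe'
  #3 SA[3]=12  'bfdbhfe'
  #4 SA[4]=3  'bffaddagcbfdbhfe'
  #5 SA[5]=15  'bhfe'
  #6 SA[6]=0  'cafbffaddagcbfdbhfe'
  #7 SA[7]=11  'cbfdbhfe'
  #8 SA[8]=8  'dagcbfdbhfe'
  #9 SA[9]=14  'dbhfe'
  #10 SA[10]=7  'ddagcbfdbhfe'
  #11 SA[11]=18  'e'
  #12 SA[12]=5  'faddagcbfdbhfe'
  #13 SA[13]=2  'fbffaddagcbfdbhfe'
  #14 SA[14]=13  'fdbhfe'
  #15 SA[15]=17  'fe'
  #16 SA[16]=4  'ffaddagcbfdbhfe'
  #17 SA[17]=10  'gcbfdbhfe'
  #18 SA[18]=16  'hfe'

SA = [6, 1, 9, 12, 3, 15, 0, 11, 8, 14, 7, 18, 5, 2, 13, 17, 4, 10, 16]
[i] adj suffixes → lcp
  [1] 6/1 → 1 ('a')
  [2] 1/9 → 1 ('a')
  [3] 9/12 → 0 ('')
  [4] 12/3 → 2 ('bf')
  [5] 3/15 → 1 ('b')
  [6] 15/0 → 0 ('')
  [7] 0/11 → 1 ('c')
  [8] 11/8 → 0 ('')
  [9] 8/14 → 1 ('d')
  [10] 14/7 → 1 ('d')
  [11] 7/18 → 0 ('')
  [12] 18/5 → 0 ('')
  [13] 5/2 → 1 ('f')
  [14] 2/13 → 1 ('f')
  [15] 13/17 → 1 ('f')
  [16] 17/4 → 1 ('f')
  [17] 4/10 → 0 ('')
  [18] 10/16 → 0 ('')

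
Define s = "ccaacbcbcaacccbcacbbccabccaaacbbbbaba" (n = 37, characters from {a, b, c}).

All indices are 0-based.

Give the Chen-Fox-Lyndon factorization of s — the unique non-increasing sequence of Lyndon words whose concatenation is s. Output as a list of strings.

["c", "c", "aacbcbcaacccbcacbbccabcc", "aaacbbbbab", "a"]

emit factor 1: 'c' (i=0, period=1)
emit factor 2: 'c' (i=1, period=1)
emit factor 3: 'aacbcbcaacccbcacbbccabcc' (i=2, period=24)
emit factor 4: 'aaacbbbbab' (i=26, period=10)
emit factor 5: 'a' (i=36, period=1)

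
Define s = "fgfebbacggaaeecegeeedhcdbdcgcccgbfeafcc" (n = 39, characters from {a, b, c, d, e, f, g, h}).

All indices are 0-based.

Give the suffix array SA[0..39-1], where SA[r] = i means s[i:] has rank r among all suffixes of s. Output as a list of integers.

[10, 6, 11, 35, 5, 4, 24, 32, 38, 37, 28, 29, 22, 14, 30, 26, 7, 23, 25, 20, 34, 3, 13, 19, 12, 18, 17, 15, 36, 33, 2, 0, 9, 31, 27, 16, 1, 8, 21]

sorted suffixes:
  #0 SA[0]=10  'aaeecegeeedhcdbdcgcccgbfeafcc'
  #1 SA[1]=6  'acggaaeecegeeedhcdbdcgcccgbfeafcc'
  #2 SA[2]=11  'aeecegeeedhcdbdcgcccgbfeafcc'
  #3 SA[3]=35  'afcc'
  #4 SA[4]=5  'bacggaaeecegeeedhcdbdcgcccgbfeafcc'
  #5 SA[5]=4  'bbacggaaeecegeeedhcdbdcgcccgbfeafcc'
  #6 SA[6]=24  'bdcgcccgbfeafcc'
  #7 SA[7]=32  'bfeafcc'
  #8 SA[8]=38  'c'
  #9 SA[9]=37  'cc'
  #10 SA[10]=28  'cccgbfeafcc'
  #11 SA[11]=29  'ccgbfeafcc'
  #12 SA[12]=22  'cdbdcgcccgbfeafcc'
  #13 SA[13]=14  'cegeeedhcdbdcgcccgbfeafcc'
  #14 SA[14]=30  'cgbfeafcc'
  #15 SA[15]=26  'cgcccgbfeafcc'
  #16 SA[16]=7  'cggaaeecegeeedhcdbdcgcccgbfeafcc'
  #17 SA[17]=23  'dbdcgcccgbfeafcc'
  #18 SA[18]=25  'dcgcccgbfeafcc'
  #19 SA[19]=20  'dhcdbdcgcccgbfeafcc'
  #20 SA[20]=34  'eafcc'
  #21 SA[21]=3  'ebbacggaaeecegeeedhcdbdcgcccgbfeafcc'
  #22 SA[22]=13  'ecegeeedhcdbdcgcccgbfeafcc'
  #23 SA[23]=19  'edhcdbdcgcccgbfeafcc'
  #24 SA[24]=12  'eecegeeedhcdbdcgcccgbfeafcc'
  #25 SA[25]=18  'eedhcdbdcgcccgbfeafcc'
  #26 SA[26]=17  'eeedhcdbdcgcccgbfeafcc'
  #27 SA[27]=15  'egeeedhcdbdcgcccgbfeafcc'
  #28 SA[28]=36  'fcc'
  #29 SA[29]=33  'feafcc'
  #30 SA[30]=2  'febbacggaaeecegeeedhcdbdcgcccgbfeafcc'
  #31 SA[31]=0  'fgfebbacggaaeecegeeedhcdbdcgcccgbfeafcc'
  #32 SA[32]=9  'gaaeecegeeedhcdbdcgcccgbfeafcc'
  #33 SA[33]=31  'gbfeafcc'
  #34 SA[34]=27  'gcccgbfeafcc'
  #35 SA[35]=16  'geeedhcdbdcgcccgbfeafcc'
  #36 SA[36]=1  'gfebbacggaaeecegeeedhcdbdcgcccgbfeafcc'
  #37 SA[37]=8  'ggaaeecegeeedhcdbdcgcccgbfeafcc'
  #38 SA[38]=21  'hcdbdcgcccgbfeafcc'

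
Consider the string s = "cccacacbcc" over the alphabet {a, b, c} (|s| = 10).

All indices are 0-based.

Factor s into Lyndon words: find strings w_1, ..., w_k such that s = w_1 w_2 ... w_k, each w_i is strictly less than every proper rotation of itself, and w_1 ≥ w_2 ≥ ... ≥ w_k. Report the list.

emit factor 1: 'c' (i=0, period=1)
emit factor 2: 'c' (i=1, period=1)
emit factor 3: 'c' (i=2, period=1)
emit factor 4: 'acacbcc' (i=3, period=7)

["c", "c", "c", "acacbcc"]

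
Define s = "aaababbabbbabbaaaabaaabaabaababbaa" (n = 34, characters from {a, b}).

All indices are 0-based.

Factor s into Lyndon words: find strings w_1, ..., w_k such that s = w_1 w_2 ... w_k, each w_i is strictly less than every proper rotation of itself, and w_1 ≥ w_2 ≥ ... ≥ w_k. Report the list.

["aaababbabbbabb", "aaaabaaabaabaababb", "a", "a"]

emit factor 1: 'aaababbabbbabb' (i=0, period=14)
emit factor 2: 'aaaabaaabaabaababb' (i=14, period=18)
emit factor 3: 'a' (i=32, period=1)
emit factor 4: 'a' (i=33, period=1)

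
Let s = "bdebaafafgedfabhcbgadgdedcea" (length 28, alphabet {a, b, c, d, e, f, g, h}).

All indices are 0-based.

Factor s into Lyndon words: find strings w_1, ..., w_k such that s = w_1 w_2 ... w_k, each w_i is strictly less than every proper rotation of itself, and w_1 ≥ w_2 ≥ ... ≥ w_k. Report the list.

emit factor 1: 'bde' (i=0, period=3)
emit factor 2: 'b' (i=3, period=1)
emit factor 3: 'aafafgedfabhcbgadgdedce' (i=4, period=23)
emit factor 4: 'a' (i=27, period=1)

["bde", "b", "aafafgedfabhcbgadgdedce", "a"]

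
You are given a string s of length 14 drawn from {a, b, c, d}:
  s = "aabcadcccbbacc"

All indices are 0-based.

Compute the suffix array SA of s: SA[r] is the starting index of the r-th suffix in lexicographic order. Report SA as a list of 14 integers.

[0, 1, 11, 4, 10, 9, 2, 13, 3, 8, 12, 7, 6, 5]

rank→(start, suffix):
  0 → (0, 'aabcadcccbbacc')
  1 → (1, 'abcadcccbbacc')
  2 → (11, 'acc')
  3 → (4, 'adcccbbacc')
  4 → (10, 'bacc')
  5 → (9, 'bbacc')
  6 → (2, 'bcadcccbbacc')
  7 → (13, 'c')
  8 → (3, 'cadcccbbacc')
  9 → (8, 'cbbacc')
  10 → (12, 'cc')
  11 → (7, 'ccbbacc')
  12 → (6, 'cccbbacc')
  13 → (5, 'dcccbbacc')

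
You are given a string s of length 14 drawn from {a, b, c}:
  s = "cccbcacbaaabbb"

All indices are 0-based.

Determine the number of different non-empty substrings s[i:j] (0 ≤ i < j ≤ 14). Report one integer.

rank→(start, suffix):
  0 → (8, 'aaabbb')
  1 → (9, 'aabbb')
  2 → (10, 'abbb')
  3 → (5, 'acbaaabbb')
  4 → (13, 'b')
  5 → (7, 'baaabbb')
  6 → (12, 'bb')
  7 → (11, 'bbb')
  8 → (3, 'bcacbaaabbb')
  9 → (4, 'cacbaaabbb')
  10 → (6, 'cbaaabbb')
  11 → (2, 'cbcacbaaabbb')
  12 → (1, 'ccbcacbaaabbb')
  13 → (0, 'cccbcacbaaabbb')

SA = [8, 9, 10, 5, 13, 7, 12, 11, 3, 4, 6, 2, 1, 0]
[i] adj suffixes → lcp
  [1] 8/9 → 2 ('aa')
  [2] 9/10 → 1 ('a')
  [3] 10/5 → 1 ('a')
  [4] 5/13 → 0 ('')
  [5] 13/7 → 1 ('b')
  [6] 7/12 → 1 ('b')
  [7] 12/11 → 2 ('bb')
  [8] 11/3 → 1 ('b')
  [9] 3/4 → 0 ('')
  [10] 4/6 → 1 ('c')
  [11] 6/2 → 2 ('cb')
  [12] 2/1 → 1 ('c')
  [13] 1/0 → 2 ('cc')

n(n+1)/2 = 14·15/2 = 105
Σ LCP = 0 + 2 + 1 + 1 + 0 + 1 + 1 + 2 + 1 + 0 + 1 + 2 + 1 + 2 = 15
distinct = 105 − 15 = 90

90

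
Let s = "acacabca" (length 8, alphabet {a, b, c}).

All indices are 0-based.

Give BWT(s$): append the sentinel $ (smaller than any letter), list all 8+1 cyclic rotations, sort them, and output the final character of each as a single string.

rank  rotation   last
    0  $acacabca  a
    1  a$acacabc  c
    2  abca$acac  c
    3  acabca$ac  c
    4  acacabca$  $
    5  bca$acaca  a
    6  ca$acacab  b
    7  cabca$aca  a
    8  cacabca$a  a

accc$abaa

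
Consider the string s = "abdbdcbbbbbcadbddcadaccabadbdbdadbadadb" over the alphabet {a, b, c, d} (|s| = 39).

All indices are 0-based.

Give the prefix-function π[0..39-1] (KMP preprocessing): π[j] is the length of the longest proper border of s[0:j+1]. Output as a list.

[0, 0, 0, 0, 0, 0, 0, 0, 0, 0, 0, 0, 1, 0, 0, 0, 0, 0, 1, 0, 1, 0, 0, 1, 2, 1, 0, 0, 0, 0, 0, 1, 0, 0, 1, 0, 1, 0, 0]

π[0] = 0
j=1 s[j]='b': π[1]=0 (border '')
j=2 s[j]='d': π[2]=0 (border '')
j=3 s[j]='b': π[3]=0 (border '')
j=4 s[j]='d': π[4]=0 (border '')
j=5 s[j]='c': π[5]=0 (border '')
j=6 s[j]='b': π[6]=0 (border '')
j=7 s[j]='b': π[7]=0 (border '')
j=8 s[j]='b': π[8]=0 (border '')
j=9 s[j]='b': π[9]=0 (border '')
j=10 s[j]='b': π[10]=0 (border '')
j=11 s[j]='c': π[11]=0 (border '')
j=12 s[j]='a': π[12]=1 (border 'a')
j=13 s[j]='d': k: 1→0; π[13]=0 (border '')
j=14 s[j]='b': π[14]=0 (border '')
j=15 s[j]='d': π[15]=0 (border '')
j=16 s[j]='d': π[16]=0 (border '')
j=17 s[j]='c': π[17]=0 (border '')
j=18 s[j]='a': π[18]=1 (border 'a')
j=19 s[j]='d': k: 1→0; π[19]=0 (border '')
j=20 s[j]='a': π[20]=1 (border 'a')
j=21 s[j]='c': k: 1→0; π[21]=0 (border '')
j=22 s[j]='c': π[22]=0 (border '')
j=23 s[j]='a': π[23]=1 (border 'a')
j=24 s[j]='b': π[24]=2 (border 'ab')
j=25 s[j]='a': k: 2→0; π[25]=1 (border 'a')
j=26 s[j]='d': k: 1→0; π[26]=0 (border '')
j=27 s[j]='b': π[27]=0 (border '')
j=28 s[j]='d': π[28]=0 (border '')
j=29 s[j]='b': π[29]=0 (border '')
j=30 s[j]='d': π[30]=0 (border '')
j=31 s[j]='a': π[31]=1 (border 'a')
j=32 s[j]='d': k: 1→0; π[32]=0 (border '')
j=33 s[j]='b': π[33]=0 (border '')
j=34 s[j]='a': π[34]=1 (border 'a')
j=35 s[j]='d': k: 1→0; π[35]=0 (border '')
j=36 s[j]='a': π[36]=1 (border 'a')
j=37 s[j]='d': k: 1→0; π[37]=0 (border '')
j=38 s[j]='b': π[38]=0 (border '')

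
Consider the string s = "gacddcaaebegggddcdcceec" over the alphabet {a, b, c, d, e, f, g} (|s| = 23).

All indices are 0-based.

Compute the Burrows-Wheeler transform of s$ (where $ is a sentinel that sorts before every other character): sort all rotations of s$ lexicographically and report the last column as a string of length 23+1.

rank  rotation                  last
    0  $gacddcaaebegggddcdcceec  c
    1  aaebegggddcdcceec$gacddc  c
    2  acddcaaebegggddcdcceec$g  g
    3  aebegggddcdcceec$gacddca  a
    4  begggddcdcceec$gacddcaae  e
    5  c$gacddcaaebegggddcdccee  e
    6  caaebegggddcdcceec$gacdd  d
    7  cceec$gacddcaaebegggddcd  d
    8  cdcceec$gacddcaaebegggdd  d
    9  cddcaaebegggddcdcceec$ga  a
   10  ceec$gacddcaaebegggddcdc  c
   11  dcaaebegggddcdcceec$gacd  d
   12  dcceec$gacddcaaebegggddc  c
   13  dcdcceec$gacddcaaebegggd  d
   14  ddcaaebegggddcdcceec$gac  c
   15  ddcdcceec$gacddcaaebeggg  g
   16  ebegggddcdcceec$gacddcaa  a
   17  ec$gacddcaaebegggddcdcce  e
   18  eec$gacddcaaebegggddcdcc  c
   19  egggddcdcceec$gacddcaaeb  b
   20  gacddcaaebegggddcdcceec$  $
   21  gddcdcceec$gacddcaaebegg  g
   22  ggddcdcceec$gacddcaaebeg  g
   23  gggddcdcceec$gacddcaaebe  e

ccgaeedddacdcdcgaecb$gge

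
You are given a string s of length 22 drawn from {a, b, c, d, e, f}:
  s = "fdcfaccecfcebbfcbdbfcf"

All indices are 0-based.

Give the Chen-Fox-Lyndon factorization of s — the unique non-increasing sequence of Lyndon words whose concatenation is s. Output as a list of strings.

["f", "d", "cf", "accecfcebbfcbdbfcf"]

emit factor 1: 'f' (i=0, period=1)
emit factor 2: 'd' (i=1, period=1)
emit factor 3: 'cf' (i=2, period=2)
emit factor 4: 'accecfcebbfcbdbfcf' (i=4, period=18)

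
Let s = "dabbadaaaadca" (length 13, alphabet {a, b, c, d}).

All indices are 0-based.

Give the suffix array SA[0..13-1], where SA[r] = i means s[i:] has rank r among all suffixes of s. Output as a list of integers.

[12, 6, 7, 8, 1, 4, 9, 3, 2, 11, 5, 0, 10]

rank→(start, suffix):
  0 → (12, 'a')
  1 → (6, 'aaaadca')
  2 → (7, 'aaadca')
  3 → (8, 'aadca')
  4 → (1, 'abbadaaaadca')
  5 → (4, 'adaaaadca')
  6 → (9, 'adca')
  7 → (3, 'badaaaadca')
  8 → (2, 'bbadaaaadca')
  9 → (11, 'ca')
  10 → (5, 'daaaadca')
  11 → (0, 'dabbadaaaadca')
  12 → (10, 'dca')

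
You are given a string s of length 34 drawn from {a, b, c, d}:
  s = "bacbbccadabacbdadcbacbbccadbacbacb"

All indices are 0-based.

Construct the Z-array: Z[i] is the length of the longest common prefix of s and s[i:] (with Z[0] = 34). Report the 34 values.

Z[0]=34
i=1: i≥r, start 0; Z[1]=0
i=2: i≥r, start 0; Z[2]=0
i=3: i≥r, start 0; Z[3]=1 extend→box=[3,4)
i=4: i≥r, start 0; Z[4]=1 extend→box=[4,5)
i=5: i≥r, start 0; Z[5]=0
i=6: i≥r, start 0; Z[6]=0
i=7: i≥r, start 0; Z[7]=0
i=8: i≥r, start 0; Z[8]=0
i=9: i≥r, start 0; Z[9]=0
i=10: i≥r, start 0; Z[10]=4 extend→box=[10,14)
i=11: min(r-i=3, Z[1]=0)=0; Z[11]=0
i=12: min(r-i=2, Z[2]=0)=0; Z[12]=0
i=13: min(r-i=1, Z[3]=1)=1; Z[13]=1
i=14: i≥r, start 0; Z[14]=0
i=15: i≥r, start 0; Z[15]=0
i=16: i≥r, start 0; Z[16]=0
i=17: i≥r, start 0; Z[17]=0
i=18: i≥r, start 0; Z[18]=9 extend→box=[18,27)
i=19: min(r-i=8, Z[1]=0)=0; Z[19]=0
i=20: min(r-i=7, Z[2]=0)=0; Z[20]=0
i=21: min(r-i=6, Z[3]=1)=1; Z[21]=1
i=22: min(r-i=5, Z[4]=1)=1; Z[22]=1
i=23: min(r-i=4, Z[5]=0)=0; Z[23]=0
i=24: min(r-i=3, Z[6]=0)=0; Z[24]=0
i=25: min(r-i=2, Z[7]=0)=0; Z[25]=0
i=26: min(r-i=1, Z[8]=0)=0; Z[26]=0
i=27: i≥r, start 0; Z[27]=4 extend→box=[27,31)
i=28: min(r-i=3, Z[1]=0)=0; Z[28]=0
i=29: min(r-i=2, Z[2]=0)=0; Z[29]=0
i=30: min(r-i=1, Z[3]=1)=1; Z[30]=4 extend→box=[30,34)
i=31: min(r-i=3, Z[1]=0)=0; Z[31]=0
i=32: min(r-i=2, Z[2]=0)=0; Z[32]=0
i=33: min(r-i=1, Z[3]=1)=1; Z[33]=1

[34, 0, 0, 1, 1, 0, 0, 0, 0, 0, 4, 0, 0, 1, 0, 0, 0, 0, 9, 0, 0, 1, 1, 0, 0, 0, 0, 4, 0, 0, 4, 0, 0, 1]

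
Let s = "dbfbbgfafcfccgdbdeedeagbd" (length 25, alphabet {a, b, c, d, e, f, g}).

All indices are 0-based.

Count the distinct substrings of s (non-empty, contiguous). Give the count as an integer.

303

rank | idx | suffix
   0 |   7 | afcfccgdbdeedeagbd
   1 |  21 | agbd
   2 |   3 | bbgfafcfccgdbdeedeagbd
   3 |  23 | bd
   4 |  15 | bdeedeagbd
   5 |   1 | bfbbgfafcfccgdbdeedeagbd
   6 |   4 | bgfafcfccgdbdeedeagbd
   7 |  11 | ccgdbdeedeagbd
   8 |   9 | cfccgdbdeedeagbd
   9 |  12 | cgdbdeedeagbd
  10 |  24 | d
  11 |  14 | dbdeedeagbd
  12 |   0 | dbfbbgfafcfccgdbdeedeagbd
  13 |  19 | deagbd
  14 |  16 | deedeagbd
  15 |  20 | eagbd
  16 |  18 | edeagbd
  17 |  17 | eedeagbd
  18 |   6 | fafcfccgdbdeedeagbd
  19 |   2 | fbbgfafcfccgdbdeedeagbd
  20 |  10 | fccgdbdeedeagbd
  21 |   8 | fcfccgdbdeedeagbd
  22 |  22 | gbd
  23 |  13 | gdbdeedeagbd
  24 |   5 | gfafcfccgdbdeedeagbd

SA = [7, 21, 3, 23, 15, 1, 4, 11, 9, 12, 24, 14, 0, 19, 16, 20, 18, 17, 6, 2, 10, 8, 22, 13, 5]
[i] adj suffixes → lcp
  [1] 7/21 → 1 ('a')
  [2] 21/3 → 0 ('')
  [3] 3/23 → 1 ('b')
  [4] 23/15 → 2 ('bd')
  [5] 15/1 → 1 ('b')
  [6] 1/4 → 1 ('b')
  [7] 4/11 → 0 ('')
  [8] 11/9 → 1 ('c')
  [9] 9/12 → 1 ('c')
  [10] 12/24 → 0 ('')
  [11] 24/14 → 1 ('d')
  [12] 14/0 → 2 ('db')
  [13] 0/19 → 1 ('d')
  [14] 19/16 → 2 ('de')
  [15] 16/20 → 0 ('')
  [16] 20/18 → 1 ('e')
  [17] 18/17 → 1 ('e')
  [18] 17/6 → 0 ('')
  [19] 6/2 → 1 ('f')
  [20] 2/10 → 1 ('f')
  [21] 10/8 → 2 ('fc')
  [22] 8/22 → 0 ('')
  [23] 22/13 → 1 ('g')
  [24] 13/5 → 1 ('g')

n(n+1)/2 = 25·26/2 = 325
Σ LCP = 0 + 1 + 0 + 1 + 2 + 1 + 1 + 0 + 1 + 1 + 0 + 1 + 2 + 1 + 2 + 0 + 1 + 1 + 0 + 1 + 1 + 2 + 0 + 1 + 1 = 22
distinct = 325 − 22 = 303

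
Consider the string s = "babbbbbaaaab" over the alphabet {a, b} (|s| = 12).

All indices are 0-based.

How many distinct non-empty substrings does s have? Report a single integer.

57

rank | idx | suffix
   0 |   7 | aaaab
   1 |   8 | aaab
   2 |   9 | aab
   3 |  10 | ab
   4 |   1 | abbbbbaaaab
   5 |  11 | b
   6 |   6 | baaaab
   7 |   0 | babbbbbaaaab
   8 |   5 | bbaaaab
   9 |   4 | bbbaaaab
  10 |   3 | bbbbaaaab
  11 |   2 | bbbbbaaaab

SA = [7, 8, 9, 10, 1, 11, 6, 0, 5, 4, 3, 2]
[i] adj suffixes → lcp
  [1] 7/8 → 3 ('aaa')
  [2] 8/9 → 2 ('aa')
  [3] 9/10 → 1 ('a')
  [4] 10/1 → 2 ('ab')
  [5] 1/11 → 0 ('')
  [6] 11/6 → 1 ('b')
  [7] 6/0 → 2 ('ba')
  [8] 0/5 → 1 ('b')
  [9] 5/4 → 2 ('bb')
  [10] 4/3 → 3 ('bbb')
  [11] 3/2 → 4 ('bbbb')

n(n+1)/2 = 12·13/2 = 78
Σ LCP = 0 + 3 + 2 + 1 + 2 + 0 + 1 + 2 + 1 + 2 + 3 + 4 = 21
distinct = 78 − 21 = 57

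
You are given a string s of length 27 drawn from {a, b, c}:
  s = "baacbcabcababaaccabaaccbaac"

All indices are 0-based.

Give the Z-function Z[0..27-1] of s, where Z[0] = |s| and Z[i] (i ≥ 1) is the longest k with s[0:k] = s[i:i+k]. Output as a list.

[27, 0, 0, 0, 1, 0, 0, 1, 0, 0, 2, 0, 4, 0, 0, 0, 0, 0, 4, 0, 0, 0, 0, 4, 0, 0, 0]

Z[0]=27
i=1: fresh scan; Z[1]=0
i=2: fresh scan; Z[2]=0
i=3: fresh scan; Z[3]=0
i=4: fresh scan; Z[4]=1 grow→box=[4,5)
i=5: fresh scan; Z[5]=0
i=6: fresh scan; Z[6]=0
i=7: fresh scan; Z[7]=1 grow→box=[7,8)
i=8: fresh scan; Z[8]=0
i=9: fresh scan; Z[9]=0
i=10: fresh scan; Z[10]=2 grow→box=[10,12)
i=11: min(r-i=1, Z[1]=0)=0; Z[11]=0
i=12: fresh scan; Z[12]=4 grow→box=[12,16)
i=13: min(r-i=3, Z[1]=0)=0; Z[13]=0
i=14: min(r-i=2, Z[2]=0)=0; Z[14]=0
i=15: min(r-i=1, Z[3]=0)=0; Z[15]=0
i=16: fresh scan; Z[16]=0
i=17: fresh scan; Z[17]=0
i=18: fresh scan; Z[18]=4 grow→box=[18,22)
i=19: min(r-i=3, Z[1]=0)=0; Z[19]=0
i=20: min(r-i=2, Z[2]=0)=0; Z[20]=0
i=21: min(r-i=1, Z[3]=0)=0; Z[21]=0
i=22: fresh scan; Z[22]=0
i=23: fresh scan; Z[23]=4 grow→box=[23,27)
i=24: min(r-i=3, Z[1]=0)=0; Z[24]=0
i=25: min(r-i=2, Z[2]=0)=0; Z[25]=0
i=26: min(r-i=1, Z[3]=0)=0; Z[26]=0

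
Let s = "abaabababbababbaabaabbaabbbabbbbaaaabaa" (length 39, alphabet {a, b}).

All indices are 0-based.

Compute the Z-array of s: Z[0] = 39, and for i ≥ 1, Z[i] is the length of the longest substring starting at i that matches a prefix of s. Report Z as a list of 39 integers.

Z[0]=39
i=1: outside box; Z[1]=0
i=2: outside box; Z[2]=1 grow→box=[2,3)
i=3: outside box; Z[3]=3 grow→box=[3,6)
i=4: min(r-i=2, Z[1]=0)=0; Z[4]=0
i=5: min(r-i=1, Z[2]=1)=1; Z[5]=3 grow→box=[5,8)
i=6: min(r-i=2, Z[1]=0)=0; Z[6]=0
i=7: min(r-i=1, Z[2]=1)=1; Z[7]=2 grow→box=[7,9)
i=8: min(r-i=1, Z[1]=0)=0; Z[8]=0
i=9: outside box; Z[9]=0
i=10: outside box; Z[10]=3 grow→box=[10,13)
i=11: min(r-i=2, Z[1]=0)=0; Z[11]=0
i=12: min(r-i=1, Z[2]=1)=1; Z[12]=2 grow→box=[12,14)
i=13: min(r-i=1, Z[1]=0)=0; Z[13]=0
i=14: outside box; Z[14]=0
i=15: outside box; Z[15]=1 grow→box=[15,16)
i=16: outside box; Z[16]=5 grow→box=[16,21)
i=17: min(r-i=4, Z[1]=0)=0; Z[17]=0
i=18: min(r-i=3, Z[2]=1)=1; Z[18]=1
i=19: min(r-i=2, Z[3]=3)=2; Z[19]=2
i=20: min(r-i=1, Z[4]=0)=0; Z[20]=0
i=21: outside box; Z[21]=0
i=22: outside box; Z[22]=1 grow→box=[22,23)
i=23: outside box; Z[23]=2 grow→box=[23,25)
i=24: min(r-i=1, Z[1]=0)=0; Z[24]=0
i=25: outside box; Z[25]=0
i=26: outside box; Z[26]=0
i=27: outside box; Z[27]=2 grow→box=[27,29)
i=28: min(r-i=1, Z[1]=0)=0; Z[28]=0
i=29: outside box; Z[29]=0
i=30: outside box; Z[30]=0
i=31: outside box; Z[31]=0
i=32: outside box; Z[32]=1 grow→box=[32,33)
i=33: outside box; Z[33]=1 grow→box=[33,34)
i=34: outside box; Z[34]=1 grow→box=[34,35)
i=35: outside box; Z[35]=4 grow→box=[35,39)
i=36: min(r-i=3, Z[1]=0)=0; Z[36]=0
i=37: min(r-i=2, Z[2]=1)=1; Z[37]=1
i=38: min(r-i=1, Z[3]=3)=1; Z[38]=1

[39, 0, 1, 3, 0, 3, 0, 2, 0, 0, 3, 0, 2, 0, 0, 1, 5, 0, 1, 2, 0, 0, 1, 2, 0, 0, 0, 2, 0, 0, 0, 0, 1, 1, 1, 4, 0, 1, 1]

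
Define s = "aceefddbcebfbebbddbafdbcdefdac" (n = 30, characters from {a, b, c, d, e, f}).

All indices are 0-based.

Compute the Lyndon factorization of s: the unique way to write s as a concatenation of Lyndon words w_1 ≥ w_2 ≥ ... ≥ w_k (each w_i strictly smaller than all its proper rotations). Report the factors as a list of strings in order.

["aceefddbcebfbebbddbafdbcdefd", "ac"]

emit factor 1: 'aceefddbcebfbebbddbafdbcdefd' (i=0, period=28)
emit factor 2: 'ac' (i=28, period=2)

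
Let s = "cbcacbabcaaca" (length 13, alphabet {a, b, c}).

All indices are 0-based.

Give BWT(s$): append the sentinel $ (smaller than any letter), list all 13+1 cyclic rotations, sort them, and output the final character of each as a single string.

accbaccacabba$

rank  rotation        last
    0  $cbcacbabcaaca  a
    1  a$cbcacbabcaac  c
    2  aaca$cbcacbabc  c
    3  abcaaca$cbcacb  b
    4  aca$cbcacbabca  a
    5  acbabcaaca$cbc  c
    6  babcaaca$cbcac  c
    7  bcaaca$cbcacba  a
    8  bcacbabcaaca$c  c
    9  ca$cbcacbabcaa  a
   10  caaca$cbcacbab  b
   11  cacbabcaaca$cb  b
   12  cbabcaaca$cbca  a
   13  cbcacbabcaaca$  $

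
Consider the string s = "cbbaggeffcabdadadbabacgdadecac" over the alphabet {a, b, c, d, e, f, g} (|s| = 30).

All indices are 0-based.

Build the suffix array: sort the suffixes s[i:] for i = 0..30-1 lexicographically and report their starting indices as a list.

rank | idx | suffix
   0 |  18 | abacgdadecac
   1 |  10 | abdadadbabacgdadecac
   2 |  28 | ac
   3 |  20 | acgdadecac
   4 |  13 | adadbabacgdadecac
   5 |  15 | adbabacgdadecac
   6 |  24 | adecac
   7 |   3 | aggeffcabdadadbabacgdadecac
   8 |  17 | babacgdadecac
   9 |  19 | bacgdadecac
  10 |   2 | baggeffcabdadadbabacgdadecac
  11 |   1 | bbaggeffcabdadadbabacgdadecac
  12 |  11 | bdadadbabacgdadecac
  13 |  29 | c
  14 |   9 | cabdadadbabacgdadecac
  15 |  27 | cac
  16 |   0 | cbbaggeffcabdadadbabacgdadecac
  17 |  21 | cgdadecac
  18 |  12 | dadadbabacgdadecac
  19 |  14 | dadbabacgdadecac
  20 |  23 | dadecac
  21 |  16 | dbabacgdadecac
  22 |  25 | decac
  23 |  26 | ecac
  24 |   6 | effcabdadadbabacgdadecac
  25 |   8 | fcabdadadbabacgdadecac
  26 |   7 | ffcabdadadbabacgdadecac
  27 |  22 | gdadecac
  28 |   5 | geffcabdadadbabacgdadecac
  29 |   4 | ggeffcabdadadbabacgdadecac

[18, 10, 28, 20, 13, 15, 24, 3, 17, 19, 2, 1, 11, 29, 9, 27, 0, 21, 12, 14, 23, 16, 25, 26, 6, 8, 7, 22, 5, 4]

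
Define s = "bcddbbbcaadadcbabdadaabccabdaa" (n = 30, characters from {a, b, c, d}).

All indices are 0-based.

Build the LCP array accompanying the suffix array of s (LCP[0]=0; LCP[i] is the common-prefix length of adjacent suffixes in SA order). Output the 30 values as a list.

[0, 1, 2, 2, 1, 2, 4, 1, 3, 2, 0, 1, 2, 1, 2, 2, 1, 3, 0, 2, 1, 1, 1, 0, 3, 2, 3, 1, 1, 1]

sorted suffixes:
  #0 SA[0]=29  'a'
  #1 SA[1]=28  'aa'
  #2 SA[2]=20  'aabccabdaa'
  #3 SA[3]=8  'aadadcbabdadaabccabdaa'
  #4 SA[4]=21  'abccabdaa'
  #5 SA[5]=25  'abdaa'
  #6 SA[6]=15  'abdadaabccabdaa'
  #7 SA[7]=18  'adaabccabdaa'
  #8 SA[8]=9  'adadcbabdadaabccabdaa'
  #9 SA[9]=11  'adcbabdadaabccabdaa'
  #10 SA[10]=14  'babdadaabccabdaa'
  #11 SA[11]=4  'bbbcaadadcbabdadaabccabdaa'
  #12 SA[12]=5  'bbcaadadcbabdadaabccabdaa'
  #13 SA[13]=6  'bcaadadcbabdadaabccabdaa'
  #14 SA[14]=22  'bccabdaa'
  #15 SA[15]=0  'bcddbbbcaadadcbabdadaabccabdaa'
  #16 SA[16]=26  'bdaa'
  #17 SA[17]=16  'bdadaabccabdaa'
  #18 SA[18]=7  'caadadcbabdadaabccabdaa'
  #19 SA[19]=24  'cabdaa'
  #20 SA[20]=13  'cbabdadaabccabdaa'
  #21 SA[21]=23  'ccabdaa'
  #22 SA[22]=1  'cddbbbcaadadcbabdadaabccabdaa'
  #23 SA[23]=27  'daa'
  #24 SA[24]=19  'daabccabdaa'
  #25 SA[25]=17  'dadaabccabdaa'
  #26 SA[26]=10  'dadcbabdadaabccabdaa'
  #27 SA[27]=3  'dbbbcaadadcbabdadaabccabdaa'
  #28 SA[28]=12  'dcbabdadaabccabdaa'
  #29 SA[29]=2  'ddbbbcaadadcbabdadaabccabdaa'

SA = [29, 28, 20, 8, 21, 25, 15, 18, 9, 11, 14, 4, 5, 6, 22, 0, 26, 16, 7, 24, 13, 23, 1, 27, 19, 17, 10, 3, 12, 2]
i: (SA[i-1],SA[i]) lcp shared
  1: (29,28) 1 'a'
  2: (28,20) 2 'aa'
  3: (20,8) 2 'aa'
  4: (8,21) 1 'a'
  5: (21,25) 2 'ab'
  6: (25,15) 4 'abda'
  7: (15,18) 1 'a'
  8: (18,9) 3 'ada'
  9: (9,11) 2 'ad'
  10: (11,14) 0 ''
  11: (14,4) 1 'b'
  12: (4,5) 2 'bb'
  13: (5,6) 1 'b'
  14: (6,22) 2 'bc'
  15: (22,0) 2 'bc'
  16: (0,26) 1 'b'
  17: (26,16) 3 'bda'
  18: (16,7) 0 ''
  19: (7,24) 2 'ca'
  20: (24,13) 1 'c'
  21: (13,23) 1 'c'
  22: (23,1) 1 'c'
  23: (1,27) 0 ''
  24: (27,19) 3 'daa'
  25: (19,17) 2 'da'
  26: (17,10) 3 'dad'
  27: (10,3) 1 'd'
  28: (3,12) 1 'd'
  29: (12,2) 1 'd'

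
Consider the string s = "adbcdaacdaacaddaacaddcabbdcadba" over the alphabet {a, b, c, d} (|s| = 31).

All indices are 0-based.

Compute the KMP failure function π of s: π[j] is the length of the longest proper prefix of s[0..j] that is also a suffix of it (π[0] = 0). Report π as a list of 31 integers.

π[0] = 0
j=1 s[j]='d': π[1]=0 (border '')
j=2 s[j]='b': π[2]=0 (border '')
j=3 s[j]='c': π[3]=0 (border '')
j=4 s[j]='d': π[4]=0 (border '')
j=5 s[j]='a': π[5]=1 (border 'a')
j=6 s[j]='a': k: 1→0; π[6]=1 (border 'a')
j=7 s[j]='c': k: 1→0; π[7]=0 (border '')
j=8 s[j]='d': π[8]=0 (border '')
j=9 s[j]='a': π[9]=1 (border 'a')
j=10 s[j]='a': k: 1→0; π[10]=1 (border 'a')
j=11 s[j]='c': k: 1→0; π[11]=0 (border '')
j=12 s[j]='a': π[12]=1 (border 'a')
j=13 s[j]='d': π[13]=2 (border 'ad')
j=14 s[j]='d': k: 2→0; π[14]=0 (border '')
j=15 s[j]='a': π[15]=1 (border 'a')
j=16 s[j]='a': k: 1→0; π[16]=1 (border 'a')
j=17 s[j]='c': k: 1→0; π[17]=0 (border '')
j=18 s[j]='a': π[18]=1 (border 'a')
j=19 s[j]='d': π[19]=2 (border 'ad')
j=20 s[j]='d': k: 2→0; π[20]=0 (border '')
j=21 s[j]='c': π[21]=0 (border '')
j=22 s[j]='a': π[22]=1 (border 'a')
j=23 s[j]='b': k: 1→0; π[23]=0 (border '')
j=24 s[j]='b': π[24]=0 (border '')
j=25 s[j]='d': π[25]=0 (border '')
j=26 s[j]='c': π[26]=0 (border '')
j=27 s[j]='a': π[27]=1 (border 'a')
j=28 s[j]='d': π[28]=2 (border 'ad')
j=29 s[j]='b': π[29]=3 (border 'adb')
j=30 s[j]='a': k: 3→0; π[30]=1 (border 'a')

[0, 0, 0, 0, 0, 1, 1, 0, 0, 1, 1, 0, 1, 2, 0, 1, 1, 0, 1, 2, 0, 0, 1, 0, 0, 0, 0, 1, 2, 3, 1]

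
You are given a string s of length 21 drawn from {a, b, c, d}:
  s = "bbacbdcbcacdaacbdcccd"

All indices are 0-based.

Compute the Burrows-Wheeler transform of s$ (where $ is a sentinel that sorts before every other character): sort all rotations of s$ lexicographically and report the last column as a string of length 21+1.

rank  rotation                last
    0  $bbacbdcbcacdaacbdcccd  d
    1  aacbdcccd$bbacbdcbcacd  d
    2  acbdcbcacdaacbdcccd$bb  b
    3  acbdcccd$bbacbdcbcacda  a
    4  acdaacbdcccd$bbacbdcbc  c
    5  bacbdcbcacdaacbdcccd$b  b
    6  bbacbdcbcacdaacbdcccd$  $
    7  bcacdaacbdcccd$bbacbdc  c
    8  bdcbcacdaacbdcccd$bbac  c
    9  bdcccd$bbacbdcbcacdaac  c
   10  cacdaacbdcccd$bbacbdcb  b
   11  cbcacdaacbdcccd$bbacbd  d
   12  cbdcbcacdaacbdcccd$bba  a
   13  cbdcccd$bbacbdcbcacdaa  a
   14  cccd$bbacbdcbcacdaacbd  d
   15  ccd$bbacbdcbcacdaacbdc  c
   16  cd$bbacbdcbcacdaacbdcc  c
   17  cdaacbdcccd$bbacbdcbca  a
   18  d$bbacbdcbcacdaacbdccc  c
   19  daacbdcccd$bbacbdcbcac  c
   20  dcbcacdaacbdcccd$bbacb  b
   21  dcccd$bbacbdcbcacdaacb  b

ddbacb$cccbdaadccaccbb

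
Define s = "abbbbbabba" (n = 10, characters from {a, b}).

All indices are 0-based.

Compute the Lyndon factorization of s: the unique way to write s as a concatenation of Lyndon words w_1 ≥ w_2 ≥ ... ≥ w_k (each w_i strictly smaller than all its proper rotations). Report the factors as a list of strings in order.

["abbbbb", "abb", "a"]

emit factor 1: 'abbbbb' (i=0, period=6)
emit factor 2: 'abb' (i=6, period=3)
emit factor 3: 'a' (i=9, period=1)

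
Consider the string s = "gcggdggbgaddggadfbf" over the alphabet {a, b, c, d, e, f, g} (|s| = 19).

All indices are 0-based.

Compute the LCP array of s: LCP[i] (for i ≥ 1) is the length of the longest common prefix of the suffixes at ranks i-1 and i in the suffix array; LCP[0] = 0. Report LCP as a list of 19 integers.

rank→(start, suffix):
  0 → (9, 'addggadfbf')
  1 → (14, 'adfbf')
  2 → (17, 'bf')
  3 → (7, 'bgaddggadfbf')
  4 → (1, 'cggdggbgaddggadfbf')
  5 → (10, 'ddggadfbf')
  6 → (15, 'dfbf')
  7 → (11, 'dggadfbf')
  8 → (4, 'dggbgaddggadfbf')
  9 → (18, 'f')
  10 → (16, 'fbf')
  11 → (8, 'gaddggadfbf')
  12 → (13, 'gadfbf')
  13 → (6, 'gbgaddggadfbf')
  14 → (0, 'gcggdggbgaddggadfbf')
  15 → (3, 'gdggbgaddggadfbf')
  16 → (12, 'ggadfbf')
  17 → (5, 'ggbgaddggadfbf')
  18 → (2, 'ggdggbgaddggadfbf')

SA = [9, 14, 17, 7, 1, 10, 15, 11, 4, 18, 16, 8, 13, 6, 0, 3, 12, 5, 2]
i: (SA[i-1],SA[i]) lcp shared
  1: (9,14) 2 'ad'
  2: (14,17) 0 ''
  3: (17,7) 1 'b'
  4: (7,1) 0 ''
  5: (1,10) 0 ''
  6: (10,15) 1 'd'
  7: (15,11) 1 'd'
  8: (11,4) 3 'dgg'
  9: (4,18) 0 ''
  10: (18,16) 1 'f'
  11: (16,8) 0 ''
  12: (8,13) 3 'gad'
  13: (13,6) 1 'g'
  14: (6,0) 1 'g'
  15: (0,3) 1 'g'
  16: (3,12) 1 'g'
  17: (12,5) 2 'gg'
  18: (5,2) 2 'gg'

[0, 2, 0, 1, 0, 0, 1, 1, 3, 0, 1, 0, 3, 1, 1, 1, 1, 2, 2]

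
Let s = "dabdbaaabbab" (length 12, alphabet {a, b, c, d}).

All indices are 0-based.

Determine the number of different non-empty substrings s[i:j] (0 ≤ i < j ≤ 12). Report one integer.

rank | idx | suffix
   0 |   5 | aaabbab
   1 |   6 | aabbab
   2 |  10 | ab
   3 |   7 | abbab
   4 |   1 | abdbaaabbab
   5 |  11 | b
   6 |   4 | baaabbab
   7 |   9 | bab
   8 |   8 | bbab
   9 |   2 | bdbaaabbab
  10 |   0 | dabdbaaabbab
  11 |   3 | dbaaabbab

SA = [5, 6, 10, 7, 1, 11, 4, 9, 8, 2, 0, 3]
[i] adj suffixes → lcp
  [1] 5/6 → 2 ('aa')
  [2] 6/10 → 1 ('a')
  [3] 10/7 → 2 ('ab')
  [4] 7/1 → 2 ('ab')
  [5] 1/11 → 0 ('')
  [6] 11/4 → 1 ('b')
  [7] 4/9 → 2 ('ba')
  [8] 9/8 → 1 ('b')
  [9] 8/2 → 1 ('b')
  [10] 2/0 → 0 ('')
  [11] 0/3 → 1 ('d')

n(n+1)/2 = 12·13/2 = 78
Σ LCP = 0 + 2 + 1 + 2 + 2 + 0 + 1 + 2 + 1 + 1 + 0 + 1 = 13
distinct = 78 − 13 = 65

65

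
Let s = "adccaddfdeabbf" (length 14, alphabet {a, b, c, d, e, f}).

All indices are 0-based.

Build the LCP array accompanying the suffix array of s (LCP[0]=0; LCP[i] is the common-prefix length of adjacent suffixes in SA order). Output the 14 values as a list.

sorted suffixes:
  #0 SA[0]=10  'abbf'
  #1 SA[1]=0  'adccaddfdeabbf'
  #2 SA[2]=4  'addfdeabbf'
  #3 SA[3]=11  'bbf'
  #4 SA[4]=12  'bf'
  #5 SA[5]=3  'caddfdeabbf'
  #6 SA[6]=2  'ccaddfdeabbf'
  #7 SA[7]=1  'dccaddfdeabbf'
  #8 SA[8]=5  'ddfdeabbf'
  #9 SA[9]=8  'deabbf'
  #10 SA[10]=6  'dfdeabbf'
  #11 SA[11]=9  'eabbf'
  #12 SA[12]=13  'f'
  #13 SA[13]=7  'fdeabbf'

SA = [10, 0, 4, 11, 12, 3, 2, 1, 5, 8, 6, 9, 13, 7]
[i] adj suffixes → lcp
  [1] 10/0 → 1 ('a')
  [2] 0/4 → 2 ('ad')
  [3] 4/11 → 0 ('')
  [4] 11/12 → 1 ('b')
  [5] 12/3 → 0 ('')
  [6] 3/2 → 1 ('c')
  [7] 2/1 → 0 ('')
  [8] 1/5 → 1 ('d')
  [9] 5/8 → 1 ('d')
  [10] 8/6 → 1 ('d')
  [11] 6/9 → 0 ('')
  [12] 9/13 → 0 ('')
  [13] 13/7 → 1 ('f')

[0, 1, 2, 0, 1, 0, 1, 0, 1, 1, 1, 0, 0, 1]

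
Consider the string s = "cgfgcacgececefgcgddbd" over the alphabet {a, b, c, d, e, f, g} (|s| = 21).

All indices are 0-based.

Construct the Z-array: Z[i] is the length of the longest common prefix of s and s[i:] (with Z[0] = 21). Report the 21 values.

[21, 0, 0, 0, 1, 0, 2, 0, 0, 1, 0, 1, 0, 0, 0, 2, 0, 0, 0, 0, 0]

Z[0]=21
i=1: outside box; Z[1]=0
i=2: outside box; Z[2]=0
i=3: outside box; Z[3]=0
i=4: outside box; Z[4]=1 grow→box=[4,5)
i=5: outside box; Z[5]=0
i=6: outside box; Z[6]=2 grow→box=[6,8)
i=7: min(r-i=1, Z[1]=0)=0; Z[7]=0
i=8: outside box; Z[8]=0
i=9: outside box; Z[9]=1 grow→box=[9,10)
i=10: outside box; Z[10]=0
i=11: outside box; Z[11]=1 grow→box=[11,12)
i=12: outside box; Z[12]=0
i=13: outside box; Z[13]=0
i=14: outside box; Z[14]=0
i=15: outside box; Z[15]=2 grow→box=[15,17)
i=16: min(r-i=1, Z[1]=0)=0; Z[16]=0
i=17: outside box; Z[17]=0
i=18: outside box; Z[18]=0
i=19: outside box; Z[19]=0
i=20: outside box; Z[20]=0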